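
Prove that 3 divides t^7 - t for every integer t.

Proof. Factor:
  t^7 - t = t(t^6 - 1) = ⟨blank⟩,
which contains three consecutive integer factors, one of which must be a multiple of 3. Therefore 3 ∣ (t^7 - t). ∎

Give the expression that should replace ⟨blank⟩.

(t - 1)t(t + 1)(t^4 + t^2 + 1)

t^6 - 1 = (t^2 - 1)(t^4 + t^2 + 1), and t^2 - 1 = (t-1)(t+1).
So t(t^6 - 1) = (t - 1)t(t + 1)(t^4 + t^2 + 1).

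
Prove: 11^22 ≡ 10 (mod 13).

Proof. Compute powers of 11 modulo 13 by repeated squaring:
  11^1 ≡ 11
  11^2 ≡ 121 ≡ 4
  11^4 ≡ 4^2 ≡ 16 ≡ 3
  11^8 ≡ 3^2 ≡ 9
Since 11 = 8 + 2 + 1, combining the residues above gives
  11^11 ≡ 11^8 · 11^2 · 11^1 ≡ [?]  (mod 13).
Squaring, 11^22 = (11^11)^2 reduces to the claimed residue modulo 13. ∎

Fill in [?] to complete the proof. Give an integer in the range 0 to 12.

11^8 · 11^2 · 11^1 ≡ 9 · 4 · 11 = 396.
396 mod 13 = 6, so 11^11 ≡ 6 (mod 13).

6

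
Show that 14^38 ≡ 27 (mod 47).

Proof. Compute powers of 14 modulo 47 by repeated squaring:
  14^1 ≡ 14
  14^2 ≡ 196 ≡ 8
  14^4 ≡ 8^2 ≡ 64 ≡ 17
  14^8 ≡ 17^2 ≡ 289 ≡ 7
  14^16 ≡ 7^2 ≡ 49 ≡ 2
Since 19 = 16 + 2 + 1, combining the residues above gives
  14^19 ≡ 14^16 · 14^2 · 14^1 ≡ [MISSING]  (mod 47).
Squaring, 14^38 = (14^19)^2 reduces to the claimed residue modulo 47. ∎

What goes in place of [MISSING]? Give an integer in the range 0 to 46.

14^16 · 14^2 · 14^1 ≡ 2 · 8 · 14 = 224.
224 mod 47 = 36, so 14^19 ≡ 36 (mod 47).

36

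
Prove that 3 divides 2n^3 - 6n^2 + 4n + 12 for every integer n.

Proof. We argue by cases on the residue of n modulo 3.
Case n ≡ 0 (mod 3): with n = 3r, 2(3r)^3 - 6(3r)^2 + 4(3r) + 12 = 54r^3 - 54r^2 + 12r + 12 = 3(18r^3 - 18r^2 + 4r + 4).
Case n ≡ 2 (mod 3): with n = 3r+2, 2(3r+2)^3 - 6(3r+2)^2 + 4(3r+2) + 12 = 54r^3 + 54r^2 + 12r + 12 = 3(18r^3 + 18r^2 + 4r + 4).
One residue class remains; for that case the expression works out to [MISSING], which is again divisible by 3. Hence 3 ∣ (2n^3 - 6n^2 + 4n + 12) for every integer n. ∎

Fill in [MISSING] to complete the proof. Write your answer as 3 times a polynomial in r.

Only n ≡ 1 (mod 3) is unaccounted for. Put n = 3r+1:
2(3r+1)^3 - 6(3r+1)^2 + 4(3r+1) + 12 expands to 54r^3 - 6r + 12,
and factoring out 3 leaves 3(18r^3 - 2r + 4).

3(18r^3 - 2r + 4)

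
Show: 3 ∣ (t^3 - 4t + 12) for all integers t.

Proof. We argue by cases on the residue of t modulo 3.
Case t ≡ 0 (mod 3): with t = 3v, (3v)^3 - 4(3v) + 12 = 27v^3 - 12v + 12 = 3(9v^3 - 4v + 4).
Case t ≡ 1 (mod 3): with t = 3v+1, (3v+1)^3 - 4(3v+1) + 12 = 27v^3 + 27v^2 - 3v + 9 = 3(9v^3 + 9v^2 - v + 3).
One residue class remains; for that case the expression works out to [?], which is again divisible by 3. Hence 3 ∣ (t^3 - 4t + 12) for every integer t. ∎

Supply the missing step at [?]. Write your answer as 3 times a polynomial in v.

The residues treated are {0, 1}, so the missing case is t ≡ 2 (mod 3); write t = 3v+2.
Then (3v+2)^3 - 4(3v+2) + 12 = 27v^3 + 54v^2 + 24v + 12 = 3(9v^3 + 18v^2 + 8v + 4).

3(9v^3 + 18v^2 + 8v + 4)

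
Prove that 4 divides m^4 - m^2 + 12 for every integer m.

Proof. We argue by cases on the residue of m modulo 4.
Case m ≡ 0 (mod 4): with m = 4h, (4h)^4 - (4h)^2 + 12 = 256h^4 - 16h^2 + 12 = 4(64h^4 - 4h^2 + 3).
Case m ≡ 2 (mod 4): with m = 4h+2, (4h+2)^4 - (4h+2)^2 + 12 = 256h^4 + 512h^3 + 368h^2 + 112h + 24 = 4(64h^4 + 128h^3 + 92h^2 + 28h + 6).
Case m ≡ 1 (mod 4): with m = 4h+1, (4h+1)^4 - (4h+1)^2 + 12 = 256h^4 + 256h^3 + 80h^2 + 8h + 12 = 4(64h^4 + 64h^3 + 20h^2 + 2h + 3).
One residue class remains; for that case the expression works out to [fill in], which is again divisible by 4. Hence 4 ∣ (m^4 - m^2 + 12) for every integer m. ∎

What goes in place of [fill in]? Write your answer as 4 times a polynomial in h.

Only m ≡ 3 (mod 4) is unaccounted for. Put m = 4h+3:
(4h+3)^4 - (4h+3)^2 + 12 expands to 256h^4 + 768h^3 + 848h^2 + 408h + 84,
and factoring out 4 leaves 4(64h^4 + 192h^3 + 212h^2 + 102h + 21).

4(64h^4 + 192h^3 + 212h^2 + 102h + 21)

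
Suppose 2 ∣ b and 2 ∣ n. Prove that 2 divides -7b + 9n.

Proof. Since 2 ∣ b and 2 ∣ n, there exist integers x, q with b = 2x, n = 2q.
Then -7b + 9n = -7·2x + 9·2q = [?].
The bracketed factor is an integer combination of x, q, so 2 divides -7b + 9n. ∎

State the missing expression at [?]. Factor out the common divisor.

Pull the common 2 out of every term: -7·2x + 9·2q = 2(9q - 7x).
9q - 7x is an integer, which exhibits the divisibility.

2(9q - 7x)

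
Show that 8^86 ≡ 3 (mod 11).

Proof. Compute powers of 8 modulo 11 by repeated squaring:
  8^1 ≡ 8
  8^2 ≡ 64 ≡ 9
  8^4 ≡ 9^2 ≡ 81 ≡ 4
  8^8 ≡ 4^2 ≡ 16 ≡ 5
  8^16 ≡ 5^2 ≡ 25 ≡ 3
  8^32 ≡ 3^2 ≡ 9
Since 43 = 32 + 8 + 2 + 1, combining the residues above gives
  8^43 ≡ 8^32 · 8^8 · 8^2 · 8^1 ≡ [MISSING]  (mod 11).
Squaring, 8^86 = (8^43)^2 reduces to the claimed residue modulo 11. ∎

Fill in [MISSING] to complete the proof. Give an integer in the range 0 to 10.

6

Multiply the listed residues: 9 · 5 · 9 · 8 = 45 → 405 → 3240.
Reducing modulo 11: 3240 = 294·11 + 6, so 8^43 ≡ 6.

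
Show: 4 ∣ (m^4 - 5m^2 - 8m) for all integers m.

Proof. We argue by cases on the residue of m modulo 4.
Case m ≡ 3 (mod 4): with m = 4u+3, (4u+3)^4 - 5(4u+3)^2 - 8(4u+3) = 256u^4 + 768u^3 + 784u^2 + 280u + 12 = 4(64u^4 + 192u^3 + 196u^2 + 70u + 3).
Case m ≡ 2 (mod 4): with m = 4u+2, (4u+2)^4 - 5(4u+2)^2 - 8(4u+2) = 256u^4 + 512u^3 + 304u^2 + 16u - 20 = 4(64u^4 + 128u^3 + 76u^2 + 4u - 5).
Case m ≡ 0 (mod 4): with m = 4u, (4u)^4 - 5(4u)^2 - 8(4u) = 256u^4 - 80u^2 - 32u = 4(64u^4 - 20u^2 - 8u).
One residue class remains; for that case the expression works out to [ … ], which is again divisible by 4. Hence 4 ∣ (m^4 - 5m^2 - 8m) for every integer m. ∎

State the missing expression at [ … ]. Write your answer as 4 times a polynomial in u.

Only m ≡ 1 (mod 4) is unaccounted for. Put m = 4u+1:
(4u+1)^4 - 5(4u+1)^2 - 8(4u+1) expands to 256u^4 + 256u^3 + 16u^2 - 56u - 12,
and factoring out 4 leaves 4(64u^4 + 64u^3 + 4u^2 - 14u - 3).

4(64u^4 + 64u^3 + 4u^2 - 14u - 3)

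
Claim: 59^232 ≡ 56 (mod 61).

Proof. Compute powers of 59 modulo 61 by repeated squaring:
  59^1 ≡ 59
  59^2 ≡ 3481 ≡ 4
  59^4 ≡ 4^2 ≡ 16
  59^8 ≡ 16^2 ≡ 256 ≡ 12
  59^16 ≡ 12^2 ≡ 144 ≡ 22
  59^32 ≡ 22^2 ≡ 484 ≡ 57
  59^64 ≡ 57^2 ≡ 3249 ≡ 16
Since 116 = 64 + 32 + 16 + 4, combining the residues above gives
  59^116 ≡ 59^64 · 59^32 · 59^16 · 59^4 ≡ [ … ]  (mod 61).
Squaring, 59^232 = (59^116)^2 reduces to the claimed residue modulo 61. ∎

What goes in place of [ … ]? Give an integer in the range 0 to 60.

59^64 · 59^32 · 59^16 · 59^4 ≡ 16 · 57 · 22 · 16 = 321024.
321024 mod 61 = 42, so 59^116 ≡ 42 (mod 61).

42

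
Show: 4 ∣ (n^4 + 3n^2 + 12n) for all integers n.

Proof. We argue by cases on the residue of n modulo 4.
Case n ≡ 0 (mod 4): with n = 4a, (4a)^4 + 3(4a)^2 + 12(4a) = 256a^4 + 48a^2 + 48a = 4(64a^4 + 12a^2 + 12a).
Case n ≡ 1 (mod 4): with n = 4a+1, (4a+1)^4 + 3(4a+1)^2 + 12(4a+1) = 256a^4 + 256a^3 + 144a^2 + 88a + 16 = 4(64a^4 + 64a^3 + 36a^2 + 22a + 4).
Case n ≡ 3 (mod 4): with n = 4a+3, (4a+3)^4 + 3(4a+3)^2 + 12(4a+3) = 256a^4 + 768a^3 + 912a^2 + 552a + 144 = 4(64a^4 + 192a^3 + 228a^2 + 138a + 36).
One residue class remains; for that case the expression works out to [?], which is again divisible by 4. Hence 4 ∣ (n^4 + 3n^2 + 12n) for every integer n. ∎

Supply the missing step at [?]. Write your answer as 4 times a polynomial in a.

4(64a^4 + 128a^3 + 108a^2 + 56a + 13)

The residues treated are {0, 1, 3}, so the missing case is n ≡ 2 (mod 4); write n = 4a+2.
Then (4a+2)^4 + 3(4a+2)^2 + 12(4a+2) = 256a^4 + 512a^3 + 432a^2 + 224a + 52 = 4(64a^4 + 128a^3 + 108a^2 + 56a + 13).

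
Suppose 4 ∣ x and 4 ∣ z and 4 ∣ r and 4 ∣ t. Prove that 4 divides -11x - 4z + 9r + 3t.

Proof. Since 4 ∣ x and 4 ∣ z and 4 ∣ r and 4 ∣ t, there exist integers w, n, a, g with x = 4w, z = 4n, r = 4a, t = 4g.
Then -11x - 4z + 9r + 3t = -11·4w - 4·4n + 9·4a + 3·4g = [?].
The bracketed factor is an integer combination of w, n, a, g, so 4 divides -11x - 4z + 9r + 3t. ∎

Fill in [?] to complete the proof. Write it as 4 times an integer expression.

4(9a + 3g - 4n - 11w)

Each term has a factor of 4: -11·4w - 4·4n + 9·4a + 3·4g = 4·(9a + 3g - 4n - 11w).
Since 9a + 3g - 4n - 11w is an integer, 4 ∣ (-11x - 4z + 9r + 3t).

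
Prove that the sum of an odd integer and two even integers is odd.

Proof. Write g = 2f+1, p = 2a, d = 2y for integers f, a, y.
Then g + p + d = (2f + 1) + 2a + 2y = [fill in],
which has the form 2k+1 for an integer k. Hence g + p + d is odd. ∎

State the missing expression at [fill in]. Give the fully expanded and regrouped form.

Expanding: (2f + 1) + 2a + 2y = 2a + 2f + 2y + 1.
Every term except the constant is even, so this is 2(a + f + y) + 1,
and a + f + y ∈ ℤ gives the required form.

2(a + f + y) + 1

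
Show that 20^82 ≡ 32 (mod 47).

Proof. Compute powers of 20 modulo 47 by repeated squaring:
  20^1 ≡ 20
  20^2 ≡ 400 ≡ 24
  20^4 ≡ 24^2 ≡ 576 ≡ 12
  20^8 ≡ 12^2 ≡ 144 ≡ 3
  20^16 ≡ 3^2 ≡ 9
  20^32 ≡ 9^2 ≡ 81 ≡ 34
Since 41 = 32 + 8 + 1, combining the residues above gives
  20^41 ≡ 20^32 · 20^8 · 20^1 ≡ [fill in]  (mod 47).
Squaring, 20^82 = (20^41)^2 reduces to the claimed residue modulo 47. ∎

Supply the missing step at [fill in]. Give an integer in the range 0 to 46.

20^32 · 20^8 · 20^1 ≡ 34 · 3 · 20 = 2040.
2040 mod 47 = 19, so 20^41 ≡ 19 (mod 47).

19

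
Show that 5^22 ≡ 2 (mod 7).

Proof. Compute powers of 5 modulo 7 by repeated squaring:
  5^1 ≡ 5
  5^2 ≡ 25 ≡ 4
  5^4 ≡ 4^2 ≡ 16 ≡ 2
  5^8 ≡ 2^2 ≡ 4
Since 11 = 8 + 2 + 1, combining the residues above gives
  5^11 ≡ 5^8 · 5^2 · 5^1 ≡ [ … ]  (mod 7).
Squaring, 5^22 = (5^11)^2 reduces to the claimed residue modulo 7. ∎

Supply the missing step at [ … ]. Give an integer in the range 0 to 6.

3

5^8 · 5^2 · 5^1 ≡ 4 · 4 · 5 = 80.
80 mod 7 = 3, so 5^11 ≡ 3 (mod 7).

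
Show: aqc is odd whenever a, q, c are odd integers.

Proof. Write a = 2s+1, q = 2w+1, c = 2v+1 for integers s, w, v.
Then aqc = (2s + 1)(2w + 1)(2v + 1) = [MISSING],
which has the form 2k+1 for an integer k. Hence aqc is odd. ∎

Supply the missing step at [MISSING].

Expanding: (2s + 1)(2w + 1)(2v + 1) = 8svw + 4sv + 4sw + 2s + 4vw + 2v + 2w + 1.
Every term except the constant is even, so this is 2(4svw + 2sv + 2sw + s + 2vw + v + w) + 1,
and 4svw + 2sv + 2sw + s + 2vw + v + w ∈ ℤ gives the required form.

2(4svw + 2sv + 2sw + s + 2vw + v + w) + 1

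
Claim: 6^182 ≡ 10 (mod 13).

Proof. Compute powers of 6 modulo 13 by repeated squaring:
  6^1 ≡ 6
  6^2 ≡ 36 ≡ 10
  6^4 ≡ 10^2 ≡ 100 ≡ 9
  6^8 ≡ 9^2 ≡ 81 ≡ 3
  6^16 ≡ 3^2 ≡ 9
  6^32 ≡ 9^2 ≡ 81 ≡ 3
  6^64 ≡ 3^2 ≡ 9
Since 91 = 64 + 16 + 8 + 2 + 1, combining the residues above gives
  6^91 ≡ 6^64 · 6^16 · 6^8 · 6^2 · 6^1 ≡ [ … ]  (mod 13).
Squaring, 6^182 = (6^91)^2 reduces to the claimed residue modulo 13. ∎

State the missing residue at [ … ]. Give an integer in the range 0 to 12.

7

Multiply the listed residues: 9 · 9 · 3 · 10 · 6 = 81 → 243 → 2430 → 14580.
Reducing modulo 13: 14580 = 1121·13 + 7, so 6^91 ≡ 7.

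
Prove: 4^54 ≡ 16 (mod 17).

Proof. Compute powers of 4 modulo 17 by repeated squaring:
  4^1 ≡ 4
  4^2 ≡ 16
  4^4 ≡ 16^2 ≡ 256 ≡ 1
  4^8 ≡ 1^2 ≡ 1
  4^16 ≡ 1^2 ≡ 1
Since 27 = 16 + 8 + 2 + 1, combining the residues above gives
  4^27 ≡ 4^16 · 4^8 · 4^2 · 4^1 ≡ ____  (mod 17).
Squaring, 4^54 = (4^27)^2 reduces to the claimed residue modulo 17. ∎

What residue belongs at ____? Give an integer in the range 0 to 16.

4^16 · 4^8 · 4^2 · 4^1 ≡ 1 · 1 · 16 · 4 = 64.
64 mod 17 = 13, so 4^27 ≡ 13 (mod 17).

13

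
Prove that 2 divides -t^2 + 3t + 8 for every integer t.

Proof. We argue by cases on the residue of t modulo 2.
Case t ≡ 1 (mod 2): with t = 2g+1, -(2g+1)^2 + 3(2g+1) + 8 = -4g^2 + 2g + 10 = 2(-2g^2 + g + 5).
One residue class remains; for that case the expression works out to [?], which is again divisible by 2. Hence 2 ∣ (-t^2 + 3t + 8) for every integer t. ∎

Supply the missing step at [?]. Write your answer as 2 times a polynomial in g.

2(-2g^2 + 3g + 4)

The residues treated are {1}, so the missing case is t ≡ 0 (mod 2); write t = 2g.
Then -(2g)^2 + 3(2g) + 8 = -4g^2 + 6g + 8 = 2(-2g^2 + 3g + 4).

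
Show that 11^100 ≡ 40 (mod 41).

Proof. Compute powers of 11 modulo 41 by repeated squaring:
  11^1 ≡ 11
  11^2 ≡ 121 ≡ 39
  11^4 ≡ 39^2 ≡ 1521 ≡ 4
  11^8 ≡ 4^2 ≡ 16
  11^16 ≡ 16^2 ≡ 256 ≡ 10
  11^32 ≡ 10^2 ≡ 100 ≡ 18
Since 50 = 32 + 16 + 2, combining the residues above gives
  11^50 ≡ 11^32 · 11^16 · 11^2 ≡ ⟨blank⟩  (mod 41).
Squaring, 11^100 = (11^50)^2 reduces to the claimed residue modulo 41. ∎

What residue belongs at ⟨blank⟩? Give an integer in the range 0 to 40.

9

11^32 · 11^16 · 11^2 ≡ 18 · 10 · 39 = 7020.
7020 mod 41 = 9, so 11^50 ≡ 9 (mod 41).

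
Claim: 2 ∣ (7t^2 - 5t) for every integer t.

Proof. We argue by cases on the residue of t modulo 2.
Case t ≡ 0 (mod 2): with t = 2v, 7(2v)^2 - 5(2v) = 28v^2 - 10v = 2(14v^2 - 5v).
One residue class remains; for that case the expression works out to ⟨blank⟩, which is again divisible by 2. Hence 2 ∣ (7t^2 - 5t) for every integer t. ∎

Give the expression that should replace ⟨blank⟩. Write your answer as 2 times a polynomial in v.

2(14v^2 + 9v + 1)

Only t ≡ 1 (mod 2) is unaccounted for. Put t = 2v+1:
7(2v+1)^2 - 5(2v+1) expands to 28v^2 + 18v + 2,
and factoring out 2 leaves 2(14v^2 + 9v + 1).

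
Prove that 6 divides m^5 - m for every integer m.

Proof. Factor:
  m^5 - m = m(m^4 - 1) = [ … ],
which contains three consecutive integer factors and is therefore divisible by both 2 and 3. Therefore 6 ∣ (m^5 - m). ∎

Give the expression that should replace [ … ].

m^4 - 1 = (m^2 - 1)(m^2 + 1), and m^2 - 1 = (m-1)(m+1).
So m(m^4 - 1) = (m - 1)m(m + 1)(m^2 + 1).

(m - 1)m(m + 1)(m^2 + 1)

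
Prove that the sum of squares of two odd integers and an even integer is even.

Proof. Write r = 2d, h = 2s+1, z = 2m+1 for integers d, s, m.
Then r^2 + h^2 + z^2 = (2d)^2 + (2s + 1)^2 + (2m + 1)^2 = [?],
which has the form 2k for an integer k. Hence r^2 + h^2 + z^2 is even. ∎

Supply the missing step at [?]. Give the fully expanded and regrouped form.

2(2d^2 + 2m^2 + 2m + 2s^2 + 2s + 1)

Expanding: (2d)^2 + (2s + 1)^2 + (2m + 1)^2 = 4d^2 + 4m^2 + 4m + 4s^2 + 4s + 2.
Every term is even; pulling out the factor of 2 gives 2(2d^2 + 2m^2 + 2m + 2s^2 + 2s + 1).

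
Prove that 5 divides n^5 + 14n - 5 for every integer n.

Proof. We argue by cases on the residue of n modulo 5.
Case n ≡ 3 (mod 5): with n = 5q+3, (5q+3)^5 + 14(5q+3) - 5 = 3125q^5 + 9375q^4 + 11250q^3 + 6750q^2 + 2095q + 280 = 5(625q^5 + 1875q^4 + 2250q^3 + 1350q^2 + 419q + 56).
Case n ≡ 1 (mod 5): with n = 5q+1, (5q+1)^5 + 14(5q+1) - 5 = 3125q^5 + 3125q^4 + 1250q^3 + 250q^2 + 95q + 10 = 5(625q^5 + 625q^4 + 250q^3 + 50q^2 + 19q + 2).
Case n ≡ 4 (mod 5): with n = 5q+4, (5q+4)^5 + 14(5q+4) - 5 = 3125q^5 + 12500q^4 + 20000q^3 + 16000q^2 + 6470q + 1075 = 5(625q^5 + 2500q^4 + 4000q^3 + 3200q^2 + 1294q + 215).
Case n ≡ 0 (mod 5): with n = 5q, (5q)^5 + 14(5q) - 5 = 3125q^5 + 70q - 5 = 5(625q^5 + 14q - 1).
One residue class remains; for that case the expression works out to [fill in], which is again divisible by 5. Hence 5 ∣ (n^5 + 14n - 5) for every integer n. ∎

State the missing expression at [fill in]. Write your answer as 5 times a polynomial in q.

The residues treated are {3, 1, 4, 0}, so the missing case is n ≡ 2 (mod 5); write n = 5q+2.
Then (5q+2)^5 + 14(5q+2) - 5 = 3125q^5 + 6250q^4 + 5000q^3 + 2000q^2 + 470q + 55 = 5(625q^5 + 1250q^4 + 1000q^3 + 400q^2 + 94q + 11).

5(625q^5 + 1250q^4 + 1000q^3 + 400q^2 + 94q + 11)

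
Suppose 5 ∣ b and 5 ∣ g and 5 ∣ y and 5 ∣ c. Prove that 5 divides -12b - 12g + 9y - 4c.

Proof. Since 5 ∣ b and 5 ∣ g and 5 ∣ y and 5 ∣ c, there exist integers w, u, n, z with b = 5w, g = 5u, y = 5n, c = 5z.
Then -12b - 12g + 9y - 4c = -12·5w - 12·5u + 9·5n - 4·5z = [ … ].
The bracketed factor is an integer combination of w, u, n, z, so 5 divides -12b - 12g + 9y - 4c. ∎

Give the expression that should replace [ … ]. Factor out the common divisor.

5(9n - 12u - 12w - 4z)

Each term has a factor of 5: -12·5w - 12·5u + 9·5n - 4·5z = 5·(9n - 12u - 12w - 4z).
Since 9n - 12u - 12w - 4z is an integer, 5 ∣ (-12b - 12g + 9y - 4c).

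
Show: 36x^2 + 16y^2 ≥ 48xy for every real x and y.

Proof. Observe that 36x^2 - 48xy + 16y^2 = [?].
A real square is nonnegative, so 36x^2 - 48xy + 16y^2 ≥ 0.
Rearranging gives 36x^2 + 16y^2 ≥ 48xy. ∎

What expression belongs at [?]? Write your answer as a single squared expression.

(6x - 4y)^2

36x^2 - 48xy + 16y^2 is a perfect-square trinomial: the outer terms are (6x)^2 and (4y)^2, and the cross term is -2·6x·4y.
So 36x^2 - 48xy + 16y^2 = (6x - 4y)^2 ≥ 0.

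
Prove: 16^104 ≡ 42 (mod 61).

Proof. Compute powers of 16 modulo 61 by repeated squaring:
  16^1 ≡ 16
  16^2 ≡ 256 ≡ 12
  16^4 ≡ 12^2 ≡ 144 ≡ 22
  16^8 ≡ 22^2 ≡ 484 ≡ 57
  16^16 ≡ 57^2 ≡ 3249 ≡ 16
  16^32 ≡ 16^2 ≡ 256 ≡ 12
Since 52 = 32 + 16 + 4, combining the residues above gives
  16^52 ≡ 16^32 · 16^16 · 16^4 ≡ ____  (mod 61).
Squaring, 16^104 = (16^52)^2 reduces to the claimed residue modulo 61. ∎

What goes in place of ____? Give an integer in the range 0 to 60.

15

Multiply the listed residues: 12 · 16 · 22 = 192 → 4224.
Reducing modulo 61: 4224 = 69·61 + 15, so 16^52 ≡ 15.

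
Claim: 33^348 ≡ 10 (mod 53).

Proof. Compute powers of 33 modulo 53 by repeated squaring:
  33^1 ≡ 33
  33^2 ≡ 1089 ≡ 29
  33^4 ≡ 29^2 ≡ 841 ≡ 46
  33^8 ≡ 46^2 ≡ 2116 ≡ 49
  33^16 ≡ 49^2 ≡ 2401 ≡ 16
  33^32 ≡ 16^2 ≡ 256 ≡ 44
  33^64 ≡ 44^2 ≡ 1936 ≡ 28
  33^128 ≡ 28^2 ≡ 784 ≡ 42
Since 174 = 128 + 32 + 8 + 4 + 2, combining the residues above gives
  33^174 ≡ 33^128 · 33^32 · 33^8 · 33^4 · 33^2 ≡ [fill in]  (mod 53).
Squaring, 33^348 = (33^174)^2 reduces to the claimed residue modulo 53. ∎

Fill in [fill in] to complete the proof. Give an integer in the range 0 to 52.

40

33^128 · 33^32 · 33^8 · 33^4 · 33^2 ≡ 42 · 44 · 49 · 46 · 29 = 120796368.
120796368 mod 53 = 40, so 33^174 ≡ 40 (mod 53).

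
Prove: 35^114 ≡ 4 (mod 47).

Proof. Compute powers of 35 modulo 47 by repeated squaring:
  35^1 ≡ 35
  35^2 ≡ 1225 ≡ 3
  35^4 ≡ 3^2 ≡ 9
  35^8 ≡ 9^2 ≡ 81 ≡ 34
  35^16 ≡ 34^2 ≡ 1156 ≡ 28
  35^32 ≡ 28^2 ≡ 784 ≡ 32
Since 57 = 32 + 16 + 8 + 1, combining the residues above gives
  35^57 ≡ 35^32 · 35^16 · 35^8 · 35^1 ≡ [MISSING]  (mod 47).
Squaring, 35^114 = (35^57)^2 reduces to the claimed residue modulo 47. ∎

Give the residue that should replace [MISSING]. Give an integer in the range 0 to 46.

35^32 · 35^16 · 35^8 · 35^1 ≡ 32 · 28 · 34 · 35 = 1066240.
1066240 mod 47 = 45, so 35^57 ≡ 45 (mod 47).

45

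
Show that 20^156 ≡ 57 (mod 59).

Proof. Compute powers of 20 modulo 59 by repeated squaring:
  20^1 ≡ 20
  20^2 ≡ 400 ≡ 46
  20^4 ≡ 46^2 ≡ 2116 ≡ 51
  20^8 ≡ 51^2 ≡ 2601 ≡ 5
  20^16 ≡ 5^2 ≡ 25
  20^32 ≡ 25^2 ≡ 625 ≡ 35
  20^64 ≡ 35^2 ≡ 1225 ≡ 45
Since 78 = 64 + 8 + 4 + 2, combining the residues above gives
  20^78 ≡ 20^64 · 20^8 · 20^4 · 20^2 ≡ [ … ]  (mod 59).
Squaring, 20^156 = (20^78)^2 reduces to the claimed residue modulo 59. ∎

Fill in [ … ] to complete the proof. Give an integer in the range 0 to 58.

Multiply the listed residues: 45 · 5 · 51 · 46 = 225 → 11475 → 527850.
Reducing modulo 59: 527850 = 8946·59 + 36, so 20^78 ≡ 36.

36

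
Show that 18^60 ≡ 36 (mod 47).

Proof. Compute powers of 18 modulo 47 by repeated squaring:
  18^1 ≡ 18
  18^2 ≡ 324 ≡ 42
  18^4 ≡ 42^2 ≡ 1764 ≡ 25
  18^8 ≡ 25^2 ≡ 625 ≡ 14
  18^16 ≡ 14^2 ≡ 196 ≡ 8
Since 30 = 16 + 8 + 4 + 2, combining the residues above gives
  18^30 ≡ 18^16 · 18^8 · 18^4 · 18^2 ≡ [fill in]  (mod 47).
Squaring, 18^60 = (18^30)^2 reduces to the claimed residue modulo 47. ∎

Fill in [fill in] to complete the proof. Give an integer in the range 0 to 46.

6

Multiply the listed residues: 8 · 14 · 25 · 42 = 112 → 2800 → 117600.
Reducing modulo 47: 117600 = 2502·47 + 6, so 18^30 ≡ 6.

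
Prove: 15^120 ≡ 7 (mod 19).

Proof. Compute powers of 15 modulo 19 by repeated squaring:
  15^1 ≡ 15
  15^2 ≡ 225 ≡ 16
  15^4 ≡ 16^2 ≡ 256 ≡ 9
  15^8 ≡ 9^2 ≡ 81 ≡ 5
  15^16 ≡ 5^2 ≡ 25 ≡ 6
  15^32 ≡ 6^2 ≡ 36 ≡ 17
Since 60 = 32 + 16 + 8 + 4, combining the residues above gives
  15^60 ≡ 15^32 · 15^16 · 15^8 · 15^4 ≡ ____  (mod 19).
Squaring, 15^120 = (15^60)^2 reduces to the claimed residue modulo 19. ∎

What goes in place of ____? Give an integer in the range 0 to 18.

11

15^32 · 15^16 · 15^8 · 15^4 ≡ 17 · 6 · 5 · 9 = 4590.
4590 mod 19 = 11, so 15^60 ≡ 11 (mod 19).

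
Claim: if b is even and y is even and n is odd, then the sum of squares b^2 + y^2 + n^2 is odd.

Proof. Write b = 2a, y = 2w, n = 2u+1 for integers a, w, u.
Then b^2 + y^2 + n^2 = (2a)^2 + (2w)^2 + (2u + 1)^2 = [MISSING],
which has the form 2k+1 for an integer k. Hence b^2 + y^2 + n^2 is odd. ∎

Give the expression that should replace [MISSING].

2(2a^2 + 2u^2 + 2u + 2w^2) + 1

(2a)^2 + (2w)^2 + (2u + 1)^2 = 4a^2 + 4u^2 + 4u + 4w^2 + 1
= 2(2a^2 + 2u^2 + 2u + 2w^2) + 1.
Since 2a^2 + 2u^2 + 2u + 2w^2 is an integer, the sum of squares is of the form 2k+1 for an integer k.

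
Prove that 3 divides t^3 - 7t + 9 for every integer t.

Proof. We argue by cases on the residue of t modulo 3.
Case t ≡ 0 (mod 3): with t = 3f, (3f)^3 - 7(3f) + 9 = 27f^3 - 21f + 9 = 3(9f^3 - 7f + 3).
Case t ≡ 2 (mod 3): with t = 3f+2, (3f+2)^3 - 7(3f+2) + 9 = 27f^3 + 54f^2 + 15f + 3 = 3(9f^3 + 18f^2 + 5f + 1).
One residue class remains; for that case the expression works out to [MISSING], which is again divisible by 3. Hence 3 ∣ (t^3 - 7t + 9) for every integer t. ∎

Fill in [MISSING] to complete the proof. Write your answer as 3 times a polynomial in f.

Only t ≡ 1 (mod 3) is unaccounted for. Put t = 3f+1:
(3f+1)^3 - 7(3f+1) + 9 expands to 27f^3 + 27f^2 - 12f + 3,
and factoring out 3 leaves 3(9f^3 + 9f^2 - 4f + 1).

3(9f^3 + 9f^2 - 4f + 1)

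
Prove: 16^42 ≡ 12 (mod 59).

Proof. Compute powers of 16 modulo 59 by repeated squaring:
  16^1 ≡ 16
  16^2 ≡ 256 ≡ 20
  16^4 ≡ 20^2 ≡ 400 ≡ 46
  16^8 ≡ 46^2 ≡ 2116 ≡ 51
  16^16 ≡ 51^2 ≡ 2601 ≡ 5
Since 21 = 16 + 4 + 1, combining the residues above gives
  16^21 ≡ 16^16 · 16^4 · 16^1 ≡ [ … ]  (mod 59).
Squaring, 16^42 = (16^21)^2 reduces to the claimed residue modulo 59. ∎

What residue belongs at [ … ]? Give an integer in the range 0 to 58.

Multiply the listed residues: 5 · 46 · 16 = 230 → 3680.
Reducing modulo 59: 3680 = 62·59 + 22, so 16^21 ≡ 22.

22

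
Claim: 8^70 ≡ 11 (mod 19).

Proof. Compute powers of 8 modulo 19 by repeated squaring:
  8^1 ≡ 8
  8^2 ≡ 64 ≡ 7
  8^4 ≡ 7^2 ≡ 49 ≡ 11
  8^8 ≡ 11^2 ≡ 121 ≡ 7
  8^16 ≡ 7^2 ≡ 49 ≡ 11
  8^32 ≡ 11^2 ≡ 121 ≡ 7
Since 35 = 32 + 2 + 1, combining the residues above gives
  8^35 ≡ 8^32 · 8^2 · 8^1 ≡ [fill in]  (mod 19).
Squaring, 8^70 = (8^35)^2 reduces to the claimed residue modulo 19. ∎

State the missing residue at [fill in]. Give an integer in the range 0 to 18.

12

Multiply the listed residues: 7 · 7 · 8 = 49 → 392.
Reducing modulo 19: 392 = 20·19 + 12, so 8^35 ≡ 12.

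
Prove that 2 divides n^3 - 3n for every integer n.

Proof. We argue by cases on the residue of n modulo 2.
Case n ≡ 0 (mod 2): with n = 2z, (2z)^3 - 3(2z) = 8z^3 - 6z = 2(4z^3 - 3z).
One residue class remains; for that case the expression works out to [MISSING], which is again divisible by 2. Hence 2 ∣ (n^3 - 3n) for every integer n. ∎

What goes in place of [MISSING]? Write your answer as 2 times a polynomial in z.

2(4z^3 + 6z^2 - 1)

Only n ≡ 1 (mod 2) is unaccounted for. Put n = 2z+1:
(2z+1)^3 - 3(2z+1) expands to 8z^3 + 12z^2 - 2,
and factoring out 2 leaves 2(4z^3 + 6z^2 - 1).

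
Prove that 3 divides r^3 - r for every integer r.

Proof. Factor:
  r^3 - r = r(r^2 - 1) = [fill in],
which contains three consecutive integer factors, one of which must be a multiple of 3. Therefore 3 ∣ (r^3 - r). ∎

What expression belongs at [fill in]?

(r - 1)r(r + 1)

r(r^2 - 1) = r(r - 1)(r + 1) = (r - 1)r(r + 1).
These three factors are consecutive integers, so their product is divisible by 3.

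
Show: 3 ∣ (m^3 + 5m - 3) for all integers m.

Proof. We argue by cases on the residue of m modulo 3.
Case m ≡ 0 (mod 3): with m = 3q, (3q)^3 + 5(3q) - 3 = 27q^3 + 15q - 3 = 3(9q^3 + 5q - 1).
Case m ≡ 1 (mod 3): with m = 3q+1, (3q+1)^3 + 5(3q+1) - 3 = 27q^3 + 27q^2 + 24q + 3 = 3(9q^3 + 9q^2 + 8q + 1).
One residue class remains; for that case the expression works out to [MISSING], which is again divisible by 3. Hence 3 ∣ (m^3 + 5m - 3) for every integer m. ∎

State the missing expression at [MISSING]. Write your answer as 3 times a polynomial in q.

3(9q^3 + 18q^2 + 17q + 5)

The residues treated are {0, 1}, so the missing case is m ≡ 2 (mod 3); write m = 3q+2.
Then (3q+2)^3 + 5(3q+2) - 3 = 27q^3 + 54q^2 + 51q + 15 = 3(9q^3 + 18q^2 + 17q + 5).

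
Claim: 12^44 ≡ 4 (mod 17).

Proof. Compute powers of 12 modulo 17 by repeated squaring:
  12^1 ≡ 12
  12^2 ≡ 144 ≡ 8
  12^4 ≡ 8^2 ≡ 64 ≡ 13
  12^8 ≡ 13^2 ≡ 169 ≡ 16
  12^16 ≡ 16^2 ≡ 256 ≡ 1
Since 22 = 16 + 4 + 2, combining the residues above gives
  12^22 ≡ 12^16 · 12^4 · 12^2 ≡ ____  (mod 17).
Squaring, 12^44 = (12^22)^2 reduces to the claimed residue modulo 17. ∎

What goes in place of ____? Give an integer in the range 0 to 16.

2

12^16 · 12^4 · 12^2 ≡ 1 · 13 · 8 = 104.
104 mod 17 = 2, so 12^22 ≡ 2 (mod 17).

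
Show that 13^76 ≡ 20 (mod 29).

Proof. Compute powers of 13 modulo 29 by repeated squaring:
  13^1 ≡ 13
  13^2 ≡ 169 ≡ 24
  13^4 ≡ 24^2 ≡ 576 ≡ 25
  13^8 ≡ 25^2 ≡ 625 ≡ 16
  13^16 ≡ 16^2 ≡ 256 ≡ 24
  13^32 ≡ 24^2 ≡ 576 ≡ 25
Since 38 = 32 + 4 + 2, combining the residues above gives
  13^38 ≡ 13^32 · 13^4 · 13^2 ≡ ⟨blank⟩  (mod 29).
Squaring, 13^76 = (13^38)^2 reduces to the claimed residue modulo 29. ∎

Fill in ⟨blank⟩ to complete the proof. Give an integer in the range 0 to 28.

7

Multiply the listed residues: 25 · 25 · 24 = 625 → 15000.
Reducing modulo 29: 15000 = 517·29 + 7, so 13^38 ≡ 7.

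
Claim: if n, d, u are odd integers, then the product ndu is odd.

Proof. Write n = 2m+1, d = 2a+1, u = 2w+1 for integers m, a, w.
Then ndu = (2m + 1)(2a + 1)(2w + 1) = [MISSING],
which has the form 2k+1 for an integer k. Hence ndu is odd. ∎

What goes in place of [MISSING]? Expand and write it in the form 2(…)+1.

2(4amw + 2am + 2aw + a + 2mw + m + w) + 1

(2m + 1)(2a + 1)(2w + 1) = 8amw + 4am + 4aw + 2a + 4mw + 2m + 2w + 1
= 2(4amw + 2am + 2aw + a + 2mw + m + w) + 1.
Since 4amw + 2am + 2aw + a + 2mw + m + w is an integer, the product is of the form 2k+1 for an integer k.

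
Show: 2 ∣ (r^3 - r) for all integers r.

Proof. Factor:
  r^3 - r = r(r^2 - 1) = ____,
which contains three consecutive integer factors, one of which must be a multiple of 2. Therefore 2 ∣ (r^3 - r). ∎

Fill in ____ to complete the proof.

r(r^2 - 1) = r(r - 1)(r + 1) = (r - 1)r(r + 1).
These three factors are consecutive integers, so their product is divisible by 2.

(r - 1)r(r + 1)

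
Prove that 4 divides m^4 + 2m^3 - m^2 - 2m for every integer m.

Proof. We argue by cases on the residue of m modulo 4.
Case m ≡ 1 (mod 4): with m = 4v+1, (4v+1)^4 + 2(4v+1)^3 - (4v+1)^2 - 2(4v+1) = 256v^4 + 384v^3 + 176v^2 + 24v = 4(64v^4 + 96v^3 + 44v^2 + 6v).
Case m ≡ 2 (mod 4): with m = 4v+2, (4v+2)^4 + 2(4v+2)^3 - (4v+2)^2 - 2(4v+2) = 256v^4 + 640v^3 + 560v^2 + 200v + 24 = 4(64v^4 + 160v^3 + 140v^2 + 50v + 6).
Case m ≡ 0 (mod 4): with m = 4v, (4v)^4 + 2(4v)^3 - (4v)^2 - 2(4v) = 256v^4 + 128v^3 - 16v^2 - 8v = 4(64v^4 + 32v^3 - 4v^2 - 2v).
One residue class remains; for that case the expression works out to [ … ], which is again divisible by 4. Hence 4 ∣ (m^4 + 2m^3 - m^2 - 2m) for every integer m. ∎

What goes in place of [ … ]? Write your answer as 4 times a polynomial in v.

4(64v^4 + 224v^3 + 284v^2 + 154v + 30)

The residues treated are {1, 2, 0}, so the missing case is m ≡ 3 (mod 4); write m = 4v+3.
Then (4v+3)^4 + 2(4v+3)^3 - (4v+3)^2 - 2(4v+3) = 256v^4 + 896v^3 + 1136v^2 + 616v + 120 = 4(64v^4 + 224v^3 + 284v^2 + 154v + 30).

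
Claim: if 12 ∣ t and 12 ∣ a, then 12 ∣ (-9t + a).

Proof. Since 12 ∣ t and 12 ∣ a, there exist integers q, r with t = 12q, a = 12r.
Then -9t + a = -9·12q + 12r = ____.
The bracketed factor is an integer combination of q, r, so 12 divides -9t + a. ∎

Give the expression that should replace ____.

Each term has a factor of 12: -9·12q + 12r = 12·(-9q + r).
Since -9q + r is an integer, 12 ∣ (-9t + a).

12(-9q + r)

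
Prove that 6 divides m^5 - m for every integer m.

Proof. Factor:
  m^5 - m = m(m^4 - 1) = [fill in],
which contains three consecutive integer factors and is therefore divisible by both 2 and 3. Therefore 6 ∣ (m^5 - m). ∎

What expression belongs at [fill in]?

(m - 1)m(m + 1)(m^2 + 1)

m^4 - 1 = (m^2 - 1)(m^2 + 1), and m^2 - 1 = (m-1)(m+1).
So m(m^4 - 1) = (m - 1)m(m + 1)(m^2 + 1).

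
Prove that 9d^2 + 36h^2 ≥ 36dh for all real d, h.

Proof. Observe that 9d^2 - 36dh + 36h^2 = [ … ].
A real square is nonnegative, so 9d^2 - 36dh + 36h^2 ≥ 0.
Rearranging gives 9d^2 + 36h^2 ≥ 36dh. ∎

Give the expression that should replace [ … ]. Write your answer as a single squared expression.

The leading and trailing coefficients are 3^2 and 6^2, and 36 = 2·3·6, so the trinomial is (3d - 6h)^2.
Hence 9d^2 - 36dh + 36h^2 ≥ 0.

(3d - 6h)^2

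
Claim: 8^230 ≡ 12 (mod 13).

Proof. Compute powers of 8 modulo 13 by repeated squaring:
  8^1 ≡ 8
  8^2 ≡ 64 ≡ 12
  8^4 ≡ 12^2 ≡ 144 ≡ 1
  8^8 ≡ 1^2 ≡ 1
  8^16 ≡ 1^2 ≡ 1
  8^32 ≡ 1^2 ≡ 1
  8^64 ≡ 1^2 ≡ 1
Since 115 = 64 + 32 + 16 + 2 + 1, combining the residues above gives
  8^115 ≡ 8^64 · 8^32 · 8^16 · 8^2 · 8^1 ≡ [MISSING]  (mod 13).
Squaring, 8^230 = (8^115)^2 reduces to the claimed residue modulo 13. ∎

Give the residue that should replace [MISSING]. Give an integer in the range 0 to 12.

5

Multiply the listed residues: 1 · 1 · 1 · 12 · 8 = 1 → 1 → 12 → 96.
Reducing modulo 13: 96 = 7·13 + 5, so 8^115 ≡ 5.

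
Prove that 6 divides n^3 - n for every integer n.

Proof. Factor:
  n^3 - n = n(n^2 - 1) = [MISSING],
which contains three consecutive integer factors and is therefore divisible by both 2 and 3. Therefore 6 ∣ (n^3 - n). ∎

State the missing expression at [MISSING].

(n - 1)n(n + 1)

n(n^2 - 1) = n(n - 1)(n + 1) = (n - 1)n(n + 1).
These three factors are consecutive integers, so their product is divisible by 6.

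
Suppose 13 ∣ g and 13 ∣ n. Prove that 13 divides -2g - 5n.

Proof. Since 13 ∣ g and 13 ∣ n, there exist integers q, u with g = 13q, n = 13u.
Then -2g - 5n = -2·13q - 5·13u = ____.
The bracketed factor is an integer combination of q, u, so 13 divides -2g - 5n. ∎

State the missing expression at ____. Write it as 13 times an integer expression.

Each term has a factor of 13: -2·13q - 5·13u = 13·(-2q - 5u).
Since -2q - 5u is an integer, 13 ∣ (-2g - 5n).

13(-2q - 5u)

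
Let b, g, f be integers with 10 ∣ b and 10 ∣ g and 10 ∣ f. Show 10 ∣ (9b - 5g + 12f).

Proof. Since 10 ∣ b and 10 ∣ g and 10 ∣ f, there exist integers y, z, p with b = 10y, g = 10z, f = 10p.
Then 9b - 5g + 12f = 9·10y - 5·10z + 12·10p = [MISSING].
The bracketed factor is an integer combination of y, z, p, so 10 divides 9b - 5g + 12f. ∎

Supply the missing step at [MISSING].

10(12p + 9y - 5z)

Each term has a factor of 10: 9·10y - 5·10z + 12·10p = 10·(12p + 9y - 5z).
Since 12p + 9y - 5z is an integer, 10 ∣ (9b - 5g + 12f).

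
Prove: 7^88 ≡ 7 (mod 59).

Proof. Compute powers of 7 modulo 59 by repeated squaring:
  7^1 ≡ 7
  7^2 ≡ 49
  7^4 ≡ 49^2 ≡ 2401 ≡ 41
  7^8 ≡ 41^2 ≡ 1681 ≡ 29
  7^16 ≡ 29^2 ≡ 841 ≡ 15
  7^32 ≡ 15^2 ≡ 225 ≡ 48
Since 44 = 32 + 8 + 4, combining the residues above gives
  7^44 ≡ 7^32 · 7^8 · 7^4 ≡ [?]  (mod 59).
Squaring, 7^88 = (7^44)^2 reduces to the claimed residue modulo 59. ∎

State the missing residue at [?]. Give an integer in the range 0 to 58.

19

Multiply the listed residues: 48 · 29 · 41 = 1392 → 57072.
Reducing modulo 59: 57072 = 967·59 + 19, so 7^44 ≡ 19.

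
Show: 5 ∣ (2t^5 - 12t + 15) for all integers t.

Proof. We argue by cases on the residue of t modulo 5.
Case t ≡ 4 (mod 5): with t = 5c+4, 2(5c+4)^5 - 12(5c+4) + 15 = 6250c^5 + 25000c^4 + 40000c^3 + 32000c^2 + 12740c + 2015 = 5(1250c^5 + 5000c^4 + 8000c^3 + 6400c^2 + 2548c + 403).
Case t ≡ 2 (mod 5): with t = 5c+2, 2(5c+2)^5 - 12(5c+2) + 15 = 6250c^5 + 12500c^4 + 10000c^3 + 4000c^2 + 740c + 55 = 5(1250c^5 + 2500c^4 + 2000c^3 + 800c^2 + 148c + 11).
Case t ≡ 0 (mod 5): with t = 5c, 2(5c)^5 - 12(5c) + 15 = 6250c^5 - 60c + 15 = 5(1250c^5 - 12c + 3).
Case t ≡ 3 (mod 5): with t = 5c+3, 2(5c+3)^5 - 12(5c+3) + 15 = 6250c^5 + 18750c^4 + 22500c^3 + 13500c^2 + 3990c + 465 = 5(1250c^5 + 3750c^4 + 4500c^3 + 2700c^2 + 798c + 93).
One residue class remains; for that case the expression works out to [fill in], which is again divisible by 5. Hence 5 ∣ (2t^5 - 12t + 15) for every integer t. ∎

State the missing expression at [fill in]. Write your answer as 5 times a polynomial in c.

5(1250c^5 + 1250c^4 + 500c^3 + 100c^2 - 2c + 1)

The residues treated are {4, 2, 0, 3}, so the missing case is t ≡ 1 (mod 5); write t = 5c+1.
Then 2(5c+1)^5 - 12(5c+1) + 15 = 6250c^5 + 6250c^4 + 2500c^3 + 500c^2 - 10c + 5 = 5(1250c^5 + 1250c^4 + 500c^3 + 100c^2 - 2c + 1).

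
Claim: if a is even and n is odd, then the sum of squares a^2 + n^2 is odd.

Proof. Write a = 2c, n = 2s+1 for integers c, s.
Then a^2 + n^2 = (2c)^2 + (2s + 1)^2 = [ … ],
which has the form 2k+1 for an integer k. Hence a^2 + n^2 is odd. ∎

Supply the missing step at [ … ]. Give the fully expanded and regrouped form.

Expanding: (2c)^2 + (2s + 1)^2 = 4c^2 + 4s^2 + 4s + 1.
Every term except the constant is even, so this is 2(2c^2 + 2s^2 + 2s) + 1,
and 2c^2 + 2s^2 + 2s ∈ ℤ gives the required form.

2(2c^2 + 2s^2 + 2s) + 1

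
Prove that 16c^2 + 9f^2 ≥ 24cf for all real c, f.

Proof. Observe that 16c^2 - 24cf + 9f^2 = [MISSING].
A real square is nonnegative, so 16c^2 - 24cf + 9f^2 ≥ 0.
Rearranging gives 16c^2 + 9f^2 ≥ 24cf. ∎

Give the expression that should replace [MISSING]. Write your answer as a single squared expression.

16c^2 - 24cf + 9f^2 is a perfect-square trinomial: the outer terms are (4c)^2 and (3f)^2, and the cross term is -2·4c·3f.
So 16c^2 - 24cf + 9f^2 = (4c - 3f)^2 ≥ 0.

(4c - 3f)^2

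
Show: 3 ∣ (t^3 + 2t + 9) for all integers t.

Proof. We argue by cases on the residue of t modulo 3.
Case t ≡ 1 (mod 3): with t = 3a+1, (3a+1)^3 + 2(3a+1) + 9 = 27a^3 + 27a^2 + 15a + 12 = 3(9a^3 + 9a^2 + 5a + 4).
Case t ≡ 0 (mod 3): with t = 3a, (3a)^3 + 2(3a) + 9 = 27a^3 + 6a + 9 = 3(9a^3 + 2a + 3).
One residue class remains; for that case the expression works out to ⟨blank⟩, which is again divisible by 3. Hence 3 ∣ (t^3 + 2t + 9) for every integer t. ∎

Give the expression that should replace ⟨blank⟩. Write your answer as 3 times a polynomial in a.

3(9a^3 + 18a^2 + 14a + 7)

The residues treated are {1, 0}, so the missing case is t ≡ 2 (mod 3); write t = 3a+2.
Then (3a+2)^3 + 2(3a+2) + 9 = 27a^3 + 54a^2 + 42a + 21 = 3(9a^3 + 18a^2 + 14a + 7).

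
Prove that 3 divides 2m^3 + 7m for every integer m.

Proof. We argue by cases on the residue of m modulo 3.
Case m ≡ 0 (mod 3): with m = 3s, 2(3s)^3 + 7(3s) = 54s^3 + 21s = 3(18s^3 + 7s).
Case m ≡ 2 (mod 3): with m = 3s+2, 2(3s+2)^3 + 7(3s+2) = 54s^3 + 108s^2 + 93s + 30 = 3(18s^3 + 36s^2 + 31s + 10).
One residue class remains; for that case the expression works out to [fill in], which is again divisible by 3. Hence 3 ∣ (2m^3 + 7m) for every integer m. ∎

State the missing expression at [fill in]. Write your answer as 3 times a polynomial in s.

Only m ≡ 1 (mod 3) is unaccounted for. Put m = 3s+1:
2(3s+1)^3 + 7(3s+1) expands to 54s^3 + 54s^2 + 39s + 9,
and factoring out 3 leaves 3(18s^3 + 18s^2 + 13s + 3).

3(18s^3 + 18s^2 + 13s + 3)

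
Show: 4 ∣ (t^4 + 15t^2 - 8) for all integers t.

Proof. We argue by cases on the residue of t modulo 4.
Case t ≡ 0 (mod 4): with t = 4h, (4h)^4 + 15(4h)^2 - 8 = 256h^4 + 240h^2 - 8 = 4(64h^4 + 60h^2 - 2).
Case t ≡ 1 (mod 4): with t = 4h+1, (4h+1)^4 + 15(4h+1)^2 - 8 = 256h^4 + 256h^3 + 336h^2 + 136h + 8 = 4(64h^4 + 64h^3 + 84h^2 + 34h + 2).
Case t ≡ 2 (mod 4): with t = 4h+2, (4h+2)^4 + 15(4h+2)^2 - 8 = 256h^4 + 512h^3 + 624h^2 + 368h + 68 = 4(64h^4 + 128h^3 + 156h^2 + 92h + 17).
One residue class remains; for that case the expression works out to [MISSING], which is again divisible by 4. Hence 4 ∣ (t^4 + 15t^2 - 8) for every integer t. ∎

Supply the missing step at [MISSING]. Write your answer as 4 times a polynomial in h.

Only t ≡ 3 (mod 4) is unaccounted for. Put t = 4h+3:
(4h+3)^4 + 15(4h+3)^2 - 8 expands to 256h^4 + 768h^3 + 1104h^2 + 792h + 208,
and factoring out 4 leaves 4(64h^4 + 192h^3 + 276h^2 + 198h + 52).

4(64h^4 + 192h^3 + 276h^2 + 198h + 52)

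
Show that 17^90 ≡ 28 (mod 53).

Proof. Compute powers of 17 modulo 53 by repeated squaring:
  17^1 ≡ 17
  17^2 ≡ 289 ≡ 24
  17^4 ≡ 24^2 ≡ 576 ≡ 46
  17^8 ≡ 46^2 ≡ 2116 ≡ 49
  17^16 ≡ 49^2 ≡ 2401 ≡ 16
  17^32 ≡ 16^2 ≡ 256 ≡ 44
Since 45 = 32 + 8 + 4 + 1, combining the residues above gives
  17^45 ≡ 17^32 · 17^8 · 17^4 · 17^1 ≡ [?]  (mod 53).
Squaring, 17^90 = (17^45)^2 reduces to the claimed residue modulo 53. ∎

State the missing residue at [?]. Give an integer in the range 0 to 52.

17^32 · 17^8 · 17^4 · 17^1 ≡ 44 · 49 · 46 · 17 = 1685992.
1685992 mod 53 = 9, so 17^45 ≡ 9 (mod 53).

9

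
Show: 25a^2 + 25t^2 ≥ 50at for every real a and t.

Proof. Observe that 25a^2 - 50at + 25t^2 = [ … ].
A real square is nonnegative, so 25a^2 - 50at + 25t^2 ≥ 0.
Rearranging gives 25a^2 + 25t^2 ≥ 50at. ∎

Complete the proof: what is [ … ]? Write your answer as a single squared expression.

(5a - 5t)^2

25a^2 - 50at + 25t^2 is a perfect-square trinomial: the outer terms are (5a)^2 and (5t)^2, and the cross term is -2·5a·5t.
So 25a^2 - 50at + 25t^2 = (5a - 5t)^2 ≥ 0.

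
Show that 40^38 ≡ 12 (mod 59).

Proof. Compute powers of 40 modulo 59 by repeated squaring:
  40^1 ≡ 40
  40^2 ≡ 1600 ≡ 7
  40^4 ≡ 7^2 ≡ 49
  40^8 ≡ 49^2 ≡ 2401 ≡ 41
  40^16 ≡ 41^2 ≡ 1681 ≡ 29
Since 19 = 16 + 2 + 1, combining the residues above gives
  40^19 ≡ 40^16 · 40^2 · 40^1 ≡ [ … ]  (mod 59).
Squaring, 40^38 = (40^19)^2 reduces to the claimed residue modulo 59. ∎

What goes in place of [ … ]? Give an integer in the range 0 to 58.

40^16 · 40^2 · 40^1 ≡ 29 · 7 · 40 = 8120.
8120 mod 59 = 37, so 40^19 ≡ 37 (mod 59).

37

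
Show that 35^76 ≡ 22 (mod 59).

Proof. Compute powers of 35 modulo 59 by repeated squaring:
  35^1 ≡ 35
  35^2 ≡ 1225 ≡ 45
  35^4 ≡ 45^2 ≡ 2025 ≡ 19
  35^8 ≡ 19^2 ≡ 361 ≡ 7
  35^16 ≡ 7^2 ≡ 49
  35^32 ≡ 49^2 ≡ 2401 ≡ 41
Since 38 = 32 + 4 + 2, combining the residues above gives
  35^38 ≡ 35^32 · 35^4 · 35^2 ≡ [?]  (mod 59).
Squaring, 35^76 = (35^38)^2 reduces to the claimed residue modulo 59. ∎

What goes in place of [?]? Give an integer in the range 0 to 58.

9

35^32 · 35^4 · 35^2 ≡ 41 · 19 · 45 = 35055.
35055 mod 59 = 9, so 35^38 ≡ 9 (mod 59).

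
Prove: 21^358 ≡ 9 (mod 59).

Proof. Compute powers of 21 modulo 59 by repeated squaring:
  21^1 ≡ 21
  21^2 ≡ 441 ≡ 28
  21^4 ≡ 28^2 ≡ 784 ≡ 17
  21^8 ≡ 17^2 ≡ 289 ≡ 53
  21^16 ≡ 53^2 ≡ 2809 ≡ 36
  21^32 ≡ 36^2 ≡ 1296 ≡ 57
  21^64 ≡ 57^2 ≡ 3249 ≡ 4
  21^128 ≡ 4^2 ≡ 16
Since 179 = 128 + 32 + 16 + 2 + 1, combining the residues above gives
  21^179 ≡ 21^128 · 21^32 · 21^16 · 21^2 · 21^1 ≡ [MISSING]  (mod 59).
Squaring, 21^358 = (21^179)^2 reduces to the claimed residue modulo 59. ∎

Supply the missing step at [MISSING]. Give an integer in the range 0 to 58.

21^128 · 21^32 · 21^16 · 21^2 · 21^1 ≡ 16 · 57 · 36 · 28 · 21 = 19305216.
19305216 mod 59 = 3, so 21^179 ≡ 3 (mod 59).

3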